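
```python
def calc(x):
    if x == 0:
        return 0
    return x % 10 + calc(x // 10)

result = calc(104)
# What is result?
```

Sum of digits of 104: 4 + 0 + 1 = 5

Answer: 5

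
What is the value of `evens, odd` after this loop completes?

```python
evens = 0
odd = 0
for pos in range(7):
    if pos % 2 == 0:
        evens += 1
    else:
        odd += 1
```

Count evens and odds in range(7)
`evens, odd` takes the values: (0, 0) → (1, 0) → (1, 1) → (2, 1) → (2, 2) → (3, 2) → (3, 3) → (4, 3)

Answer: 4, 3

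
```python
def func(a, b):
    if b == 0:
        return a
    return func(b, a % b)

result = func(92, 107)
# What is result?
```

func(92, 107) -> func(107, 92) -> func(92, 15) -> func(15, 2) -> func(2, 1) -> func(1, 0) -> 1

Answer: 1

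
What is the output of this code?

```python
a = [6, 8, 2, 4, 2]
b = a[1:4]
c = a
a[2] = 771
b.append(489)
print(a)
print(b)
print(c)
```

Key concept: slice vs alias.
Step by step:
`a = [6, 8, 2, 4, 2]` → a = [6, 8, 2, 4, 2]
`b = a[1:4]` → b = [8, 2, 4]
`c = a` → c = [6, 8, 2, 4, 2] (same object as a)
`a[2] = 771` → a = [6, 8, 771, 4, 2] (same object as c); c = [6, 8, 771, 4, 2] (same object as a)
`b.append(489)` → b = [8, 2, 4, 489]
`print(a)` → prints [6, 8, 771, 4, 2]
`print(b)` → prints [8, 2, 4, 489]
`print(c)` → prints [6, 8, 771, 4, 2]

Answer:
[6, 8, 771, 4, 2]
[8, 2, 4, 489]
[6, 8, 771, 4, 2]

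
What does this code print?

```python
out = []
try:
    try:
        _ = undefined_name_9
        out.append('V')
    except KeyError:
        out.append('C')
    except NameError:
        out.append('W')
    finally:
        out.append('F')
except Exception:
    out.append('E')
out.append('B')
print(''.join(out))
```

Execution trace: 'W' (inner except NameError) → 'F' (inner finally) → 'B' (after the try/except). Output: WFB

Answer: WFB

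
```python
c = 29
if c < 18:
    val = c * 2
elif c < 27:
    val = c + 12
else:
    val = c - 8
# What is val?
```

Trace:
`c = 29` → c = 29
`if c < 18: ...` → c < 18 is False, c < 27 is False, take else branch → val = 21
So val = 21

Answer: 21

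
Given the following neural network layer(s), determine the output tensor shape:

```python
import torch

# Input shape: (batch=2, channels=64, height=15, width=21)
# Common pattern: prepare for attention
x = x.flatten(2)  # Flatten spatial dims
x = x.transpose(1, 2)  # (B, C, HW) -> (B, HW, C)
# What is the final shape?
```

Input: (2, 64, 15, 21) -> after flatten(2): (2, 64, 315) -> Output: (2, 315, 64)

Answer: (2, 315, 64)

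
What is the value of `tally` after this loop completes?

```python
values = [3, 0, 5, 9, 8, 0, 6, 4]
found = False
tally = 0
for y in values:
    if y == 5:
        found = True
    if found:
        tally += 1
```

Count elements after first 5 in [3, 0, 5, 9, 8, 0, 6, 4]
`tally` takes the values: 0 → 1 → 2 → 3 → 4 → 5 → 6

Answer: 6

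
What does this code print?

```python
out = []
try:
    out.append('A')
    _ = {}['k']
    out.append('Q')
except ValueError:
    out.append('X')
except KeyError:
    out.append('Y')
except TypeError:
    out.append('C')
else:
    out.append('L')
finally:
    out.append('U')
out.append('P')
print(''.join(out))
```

Execution trace: 'A' (try body) → 'Y' (except KeyError) → 'U' (finally) → 'P' (after the try/except). Output: AYUP

Answer: AYUP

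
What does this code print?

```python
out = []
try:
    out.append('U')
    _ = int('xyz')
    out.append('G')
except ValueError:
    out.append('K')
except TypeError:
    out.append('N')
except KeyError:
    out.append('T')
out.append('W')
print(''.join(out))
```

Execution trace: 'U' (try body) → 'K' (except ValueError) → 'W' (after the try/except). Output: UKW

Answer: UKW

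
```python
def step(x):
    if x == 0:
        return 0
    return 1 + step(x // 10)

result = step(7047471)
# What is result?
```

Count of digits of 7047471: 7

Answer: 7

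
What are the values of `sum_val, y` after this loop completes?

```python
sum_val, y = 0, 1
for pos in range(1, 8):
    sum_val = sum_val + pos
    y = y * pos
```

Sum and factorial of 1 to 7
`sum_val, y` takes the values: (0, 1) → (1, 1) → (3, 1) → (3, 2) → (6, 2) → (6, 6) → (10, 6) → (10, 24) → (15, 24) → (15, 120) → (21, 120) → (21, 720) → (28, 720) → (28, 5040)

Answer: 28, 5040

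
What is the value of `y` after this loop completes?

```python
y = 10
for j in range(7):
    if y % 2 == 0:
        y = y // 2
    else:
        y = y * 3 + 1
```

Collatz-style transformation from 10
`y` takes the values: 10 → 5 → 16 → 8 → 4 → 2 → 1 → 4

Answer: 4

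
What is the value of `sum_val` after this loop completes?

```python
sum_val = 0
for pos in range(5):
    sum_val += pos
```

Sum of 0 to 4 = 10
`sum_val` takes the values: 0 → 1 → 3 → 6 → 10

Answer: 10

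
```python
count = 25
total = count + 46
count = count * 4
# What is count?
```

Trace:
`count = 25` → count = 25
`total = count + 46` → total = 71
`count = count * 4` → count = 100
So count = 100

Answer: 100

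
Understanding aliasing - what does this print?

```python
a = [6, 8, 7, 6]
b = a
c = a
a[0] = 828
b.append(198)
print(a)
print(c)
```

Key concept: multiple aliases.
Step by step:
`a = [6, 8, 7, 6]` → a = [6, 8, 7, 6]
`b = a` → b = [6, 8, 7, 6] (same object as a)
`c = a` → c = [6, 8, 7, 6] (same object as a, b)
`a[0] = 828` → a = [828, 8, 7, 6] (same object as b, c); b = [828, 8, 7, 6] (same object as a, c); c = [828, 8, 7, 6] (same object as a, b)
`b.append(198)` → a = [828, 8, 7, 6, 198] (same object as b, c); b = [828, 8, 7, 6, 198] (same object as a, c); c = [828, 8, 7, 6, 198] (same object as a, b)
`print(a)` → prints [828, 8, 7, 6, 198]
`print(c)` → prints [828, 8, 7, 6, 198]

Answer:
[828, 8, 7, 6, 198]
[828, 8, 7, 6, 198]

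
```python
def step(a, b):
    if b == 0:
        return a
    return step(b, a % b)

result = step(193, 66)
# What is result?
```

step(193, 66) -> step(66, 61) -> step(61, 5) -> step(5, 1) -> step(1, 0) -> 1

Answer: 1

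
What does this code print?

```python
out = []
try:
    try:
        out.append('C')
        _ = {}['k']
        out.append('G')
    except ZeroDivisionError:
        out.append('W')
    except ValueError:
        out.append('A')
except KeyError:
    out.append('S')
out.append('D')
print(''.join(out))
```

Execution trace: 'C' (try body) → 'S' (outer except KeyError) → 'D' (after the try/except). Output: CSD

Answer: CSD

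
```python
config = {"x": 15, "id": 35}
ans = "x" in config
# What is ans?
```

Trace:
`config = {"x": 15, "id": 35}` → config = {'x': 15, 'id': 35}
`ans = "x" in config` → ans = True
So ans = True

Answer: True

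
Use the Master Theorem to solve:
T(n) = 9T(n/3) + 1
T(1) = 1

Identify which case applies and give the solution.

a=9, b=3, f(n)=1. log_3(9) = 2. Since c=0 < 2, Case 1 applies: T(n) = Θ(n^log_b(a)) = O(n^2).

Answer: O(n^2) - Case 1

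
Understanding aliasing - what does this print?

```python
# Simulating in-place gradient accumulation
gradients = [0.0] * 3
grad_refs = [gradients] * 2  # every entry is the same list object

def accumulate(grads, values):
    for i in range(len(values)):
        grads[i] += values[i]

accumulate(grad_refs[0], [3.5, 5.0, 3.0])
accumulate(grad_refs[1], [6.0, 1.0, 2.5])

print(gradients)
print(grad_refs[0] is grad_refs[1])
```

Key concept: gradient accumulation aliasing.
Step by step:
`gradients = [0.0] * 3` → gradients = [0.0, 0.0, 0.0]
`grad_refs = [gradients] * 2` → grad_refs = [[0.0, 0.0, 0.0], [0.0, 0.0, 0.0]]
`accumulate(grad_refs[0], [3.5, 5.0, 3.0])` → gradients = [3.5, 5.0, 3.0]; grad_refs = [[3.5, 5.0, 3.0], [3.5, 5.0, 3.0]]
`accumulate(grad_refs[1], [6.0, 1.0, 2.5])` → gradients = [9.5, 6.0, 5.5]; grad_refs = [[9.5, 6.0, 5.5], [9.5, 6.0, 5.5]]
`print(gradients)` → prints [9.5, 6.0, 5.5]
`print(grad_refs[0] is grad_refs[1])` → prints True

Answer:
[9.5, 6.0, 5.5]
True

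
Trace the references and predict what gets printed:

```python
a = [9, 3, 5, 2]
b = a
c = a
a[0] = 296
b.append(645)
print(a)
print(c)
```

Key concept: multiple aliases.
Step by step:
`a = [9, 3, 5, 2]` → a = [9, 3, 5, 2]
`b = a` → b = [9, 3, 5, 2] (same object as a)
`c = a` → c = [9, 3, 5, 2] (same object as a, b)
`a[0] = 296` → a = [296, 3, 5, 2] (same object as b, c); b = [296, 3, 5, 2] (same object as a, c); c = [296, 3, 5, 2] (same object as a, b)
`b.append(645)` → a = [296, 3, 5, 2, 645] (same object as b, c); b = [296, 3, 5, 2, 645] (same object as a, c); c = [296, 3, 5, 2, 645] (same object as a, b)
`print(a)` → prints [296, 3, 5, 2, 645]
`print(c)` → prints [296, 3, 5, 2, 645]

Answer:
[296, 3, 5, 2, 645]
[296, 3, 5, 2, 645]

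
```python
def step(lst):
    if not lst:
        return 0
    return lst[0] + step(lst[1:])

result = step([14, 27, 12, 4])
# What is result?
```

14 + 27 + 12 + 4 + 0 = 57

Answer: 57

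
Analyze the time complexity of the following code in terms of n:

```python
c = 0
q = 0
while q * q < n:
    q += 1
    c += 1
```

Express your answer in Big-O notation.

Each loop level contributes: √n. Multiplying the contributions gives O(√n).

Answer: O(√n)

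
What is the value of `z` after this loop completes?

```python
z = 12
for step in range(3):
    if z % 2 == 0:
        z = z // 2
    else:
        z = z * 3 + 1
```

Collatz-style transformation from 12
`z` takes the values: 12 → 6 → 3 → 10

Answer: 10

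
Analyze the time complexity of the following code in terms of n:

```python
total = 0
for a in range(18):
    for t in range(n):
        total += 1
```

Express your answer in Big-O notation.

Each loop level contributes: 1 × n. Multiplying the contributions gives O(n).

Answer: O(n)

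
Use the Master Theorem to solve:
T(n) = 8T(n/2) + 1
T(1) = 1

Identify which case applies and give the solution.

a=8, b=2, f(n)=1. log_2(8) = 3. Since c=0 < 3, Case 1 applies: T(n) = Θ(n^log_b(a)) = O(n^3).

Answer: O(n^3) - Case 1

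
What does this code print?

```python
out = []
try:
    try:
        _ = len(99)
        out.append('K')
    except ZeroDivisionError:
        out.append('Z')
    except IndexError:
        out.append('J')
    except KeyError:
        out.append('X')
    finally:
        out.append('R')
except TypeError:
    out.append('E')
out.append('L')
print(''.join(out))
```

Execution trace: 'R' (finally) → 'E' (outer except TypeError) → 'L' (after the try/except). Output: REL

Answer: REL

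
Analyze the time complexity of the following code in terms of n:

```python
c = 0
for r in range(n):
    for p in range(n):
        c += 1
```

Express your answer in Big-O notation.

Each loop level contributes: n × n. Multiplying the contributions gives O(n^2).

Answer: O(n^2)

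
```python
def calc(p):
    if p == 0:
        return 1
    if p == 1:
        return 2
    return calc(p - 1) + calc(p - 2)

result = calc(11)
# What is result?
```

Build up from base cases: calc(0)=1, calc(1)=2, calc(2)=3, calc(3)=5, calc(4)=8, calc(5)=13, calc(6)=21, ..., calc(11)=233

Answer: 233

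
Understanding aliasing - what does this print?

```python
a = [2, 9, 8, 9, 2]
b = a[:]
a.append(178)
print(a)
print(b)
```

Key concept: slice [:] creates copy.
Step by step:
`a = [2, 9, 8, 9, 2]` → a = [2, 9, 8, 9, 2]
`b = a[:]` → b = [2, 9, 8, 9, 2]
`a.append(178)` → a = [2, 9, 8, 9, 2, 178]
`print(a)` → prints [2, 9, 8, 9, 2, 178]
`print(b)` → prints [2, 9, 8, 9, 2]

Answer:
[2, 9, 8, 9, 2, 178]
[2, 9, 8, 9, 2]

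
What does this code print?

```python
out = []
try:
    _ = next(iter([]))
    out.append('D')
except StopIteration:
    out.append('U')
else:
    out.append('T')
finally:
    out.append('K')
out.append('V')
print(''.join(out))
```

Execution trace: 'U' (except StopIteration) → 'K' (finally) → 'V' (after the try/except). Output: UKV

Answer: UKV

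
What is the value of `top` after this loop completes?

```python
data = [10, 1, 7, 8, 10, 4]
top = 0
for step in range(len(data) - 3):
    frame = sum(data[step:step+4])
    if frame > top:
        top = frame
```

Max sum of 4-element window in [10, 1, 7, 8, 10, 4]
`top` takes the values: 0 → 26 → 29

Answer: 29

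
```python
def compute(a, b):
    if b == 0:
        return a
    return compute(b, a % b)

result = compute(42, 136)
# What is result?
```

compute(42, 136) -> compute(136, 42) -> compute(42, 10) -> compute(10, 2) -> compute(2, 0) -> 2

Answer: 2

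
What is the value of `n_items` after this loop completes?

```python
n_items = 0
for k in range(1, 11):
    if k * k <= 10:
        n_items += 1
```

Count numbers where k² ≤ 10
`n_items` takes the values: 0 → 1 → 2 → 3

Answer: 3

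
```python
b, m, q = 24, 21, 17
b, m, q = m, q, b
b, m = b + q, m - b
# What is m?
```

Trace:
`b, m, q = 24, 21, 17` → b = 24; m = 21; q = 17
`b, m, q = m, q, b` → b = 21; m = 17; q = 24
`b, m = b + q, m - b` → b = 45; m = -4
So m = -4

Answer: -4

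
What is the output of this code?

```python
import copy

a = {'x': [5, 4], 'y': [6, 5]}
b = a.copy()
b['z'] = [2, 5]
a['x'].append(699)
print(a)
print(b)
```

Key concept: shallow copy of dict with mutable values.
Step by step:
`a = {'x': [5, 4], 'y': [6, 5]}` → a = {'x': [5, 4], 'y': [6, 5]}
`b = a.copy()` → b = {'x': [5, 4], 'y': [6, 5]}
`b['z'] = [2, 5]` → b = {'x': [5, 4], 'y': [6, 5], 'z': [2, 5]}
`a['x'].append(699)` → a = {'x': [5, 4, 699], 'y': [6, 5]}; b = {'x': [5, 4, 699], 'y': [6, 5], 'z': [2, 5]}
`print(a)` → prints {'x': [5, 4, 699], 'y': [6, 5]}
`print(b)` → prints {'x': [5, 4, 699], 'y': [6, 5], 'z': [2, 5]}

Answer:
{'x': [5, 4, 699], 'y': [6, 5]}
{'x': [5, 4, 699], 'y': [6, 5], 'z': [2, 5]}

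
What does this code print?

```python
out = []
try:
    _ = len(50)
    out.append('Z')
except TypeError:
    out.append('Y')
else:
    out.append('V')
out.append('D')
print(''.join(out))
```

Execution trace: 'Y' (except TypeError) → 'D' (after the try/except). Output: YD

Answer: YD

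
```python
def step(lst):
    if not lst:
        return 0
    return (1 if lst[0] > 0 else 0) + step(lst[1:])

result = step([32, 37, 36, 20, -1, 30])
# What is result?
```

Count of positive elements in [32, 37, 36, 20, -1, 30] = 5

Answer: 5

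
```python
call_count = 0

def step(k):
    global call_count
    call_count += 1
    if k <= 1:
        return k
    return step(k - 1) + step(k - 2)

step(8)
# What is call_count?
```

Calls(k) = 1 + Calls(k-1) + Calls(k-2); Calls(0)=Calls(1)=1. For k=8 this gives 67.

Answer: 67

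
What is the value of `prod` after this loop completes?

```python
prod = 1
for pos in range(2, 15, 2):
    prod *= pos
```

Product of even numbers 2 to 14
`prod` takes the values: 1 → 2 → 8 → 48 → 384 → 3840 → 46080 → 645120

Answer: 645120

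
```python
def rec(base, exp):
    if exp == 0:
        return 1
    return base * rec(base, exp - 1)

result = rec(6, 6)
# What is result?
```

rec(6, 6) = 6 * 6 * 6 * 6 * 6 * 6 = 46656

Answer: 46656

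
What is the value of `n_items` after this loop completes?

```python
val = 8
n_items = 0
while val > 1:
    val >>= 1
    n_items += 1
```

Count right shifts until 1
`n_items` takes the values: 0 → 1 → 2 → 3

Answer: 3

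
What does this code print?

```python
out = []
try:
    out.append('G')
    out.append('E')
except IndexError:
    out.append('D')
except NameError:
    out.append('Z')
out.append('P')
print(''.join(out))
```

Execution trace: 'G' (try body) → 'E' (try body, no exception) → 'P' (after the try/except). Output: GEP

Answer: GEP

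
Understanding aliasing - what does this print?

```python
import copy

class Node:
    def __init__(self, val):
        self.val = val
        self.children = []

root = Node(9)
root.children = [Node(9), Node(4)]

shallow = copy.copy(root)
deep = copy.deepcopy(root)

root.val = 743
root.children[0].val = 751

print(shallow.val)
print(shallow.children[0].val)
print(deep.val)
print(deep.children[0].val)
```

Key concept: deep copy with custom objects.
Step by step:
`root = Node(9)` → root = Node(val=9, children=[])
`root.children = [Node(9), Node(4)]` → root = Node(val=9, children=[Node(val=9, children=[]), Node(val=4, children=[])])
`shallow = copy.copy(root)` → shallow = Node(val=9, children=[Node(val=9, children=[]), Node(val=4, children=[])])
`deep = copy.deepcopy(root)` → deep = Node(val=9, children=[Node(val=9, children=[]), Node(val=4, children=[])])
`root.val = 743` → root = Node(val=743, children=[Node(val=9, children=[]), Node(val=4, children=[])])
`root.children[0].val = 751` → root = Node(val=743, children=[Node(val=751, children=[]), Node(val=4, children=[])]); shallow = Node(val=9, children=[Node(val=751, children=[]), Node(val=4, children=[])])
`print(shallow.val)` → prints 9
`print(shallow.children[0].val)` → prints 751
`print(deep.val)` → prints 9
`print(deep.children[0].val)` → prints 9

Answer:
9
751
9
9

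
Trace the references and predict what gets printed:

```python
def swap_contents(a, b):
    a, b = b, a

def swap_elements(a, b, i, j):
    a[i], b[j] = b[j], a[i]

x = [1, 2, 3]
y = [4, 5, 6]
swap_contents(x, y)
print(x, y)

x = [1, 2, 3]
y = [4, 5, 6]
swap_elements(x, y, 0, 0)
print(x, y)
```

Key concept: parameter rebinding vs mutation.
Step by step:
`x = [1, 2, 3]` → x = [1, 2, 3]
`y = [4, 5, 6]` → y = [4, 5, 6]
`swap_contents(x, y)` → no visible change to tracked variables
`print(x, y)` → prints [1, 2, 3] [4, 5, 6]
`x = [1, 2, 3]` → x = [1, 2, 3]
`y = [4, 5, 6]` → y = [4, 5, 6]
`swap_elements(x, y, 0, 0)` → x = [4, 2, 3]; y = [1, 5, 6]
`print(x, y)` → prints [4, 2, 3] [1, 5, 6]

Answer:
[1, 2, 3] [4, 5, 6]
[4, 2, 3] [1, 5, 6]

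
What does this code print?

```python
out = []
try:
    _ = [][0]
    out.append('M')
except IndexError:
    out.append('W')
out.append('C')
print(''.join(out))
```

Execution trace: 'W' (except IndexError) → 'C' (after the try/except). Output: WC

Answer: WC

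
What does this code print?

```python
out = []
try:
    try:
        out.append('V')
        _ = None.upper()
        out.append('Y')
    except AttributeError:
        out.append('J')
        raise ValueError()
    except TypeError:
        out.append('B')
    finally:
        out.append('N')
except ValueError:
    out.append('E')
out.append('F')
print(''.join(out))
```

Execution trace: 'V' (inner try body) → 'J' (inner except AttributeError) → 'N' (inner finally) → 'E' (outer except ValueError) → 'F' (after the try/except). Output: VJNEF

Answer: VJNEF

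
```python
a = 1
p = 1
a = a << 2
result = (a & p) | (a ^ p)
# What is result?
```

Trace:
`a = 1` → a = 1
`p = 1` → p = 1
`a = a << 2` → a = 4
`result = (a & p) | (a ^ p)` → result = 5
So result = 5

Answer: 5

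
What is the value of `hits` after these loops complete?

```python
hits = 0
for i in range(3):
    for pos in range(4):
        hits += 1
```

3 * 4 = 12
`hits` takes the values: 0 → 1 → 2 → 3 → 4 → 5 → 6 → 7 → 8 → 9 → 10 → 11 → 12

Answer: 12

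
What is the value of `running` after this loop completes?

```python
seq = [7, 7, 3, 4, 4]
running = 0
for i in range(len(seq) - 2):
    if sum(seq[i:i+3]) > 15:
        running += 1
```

Count windows with sum > 15
`running` takes the values: 0 → 1

Answer: 1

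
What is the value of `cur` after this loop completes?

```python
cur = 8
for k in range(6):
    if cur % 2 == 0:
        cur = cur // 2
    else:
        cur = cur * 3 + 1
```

Collatz-style transformation from 8
`cur` takes the values: 8 → 4 → 2 → 1 → 4 → 2 → 1

Answer: 1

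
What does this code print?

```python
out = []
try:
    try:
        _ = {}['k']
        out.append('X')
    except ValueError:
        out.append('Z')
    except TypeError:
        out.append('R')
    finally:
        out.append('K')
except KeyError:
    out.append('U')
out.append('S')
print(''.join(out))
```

Execution trace: 'K' (inner finally) → 'U' (outer except KeyError) → 'S' (after the try/except). Output: KUS

Answer: KUS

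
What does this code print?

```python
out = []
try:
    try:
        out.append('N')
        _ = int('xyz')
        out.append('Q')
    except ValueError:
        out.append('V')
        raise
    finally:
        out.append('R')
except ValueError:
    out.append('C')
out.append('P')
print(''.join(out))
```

Execution trace: 'N' (inner try body) → 'V' (inner except ValueError) → 'R' (inner finally) → 'C' (outer except ValueError) → 'P' (after the try/except). Output: NVRCP

Answer: NVRCP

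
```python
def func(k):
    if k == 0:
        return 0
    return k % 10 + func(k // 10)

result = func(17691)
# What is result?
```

Sum of digits of 17691: 1 + 9 + 6 + 7 + 1 = 24

Answer: 24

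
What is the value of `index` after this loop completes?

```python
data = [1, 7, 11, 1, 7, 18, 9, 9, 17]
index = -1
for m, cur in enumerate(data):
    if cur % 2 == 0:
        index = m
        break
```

First even number index in [1, 7, 11, 1, 7, 18, 9, 9, 17]
`index` takes the values: -1 → 5

Answer: 5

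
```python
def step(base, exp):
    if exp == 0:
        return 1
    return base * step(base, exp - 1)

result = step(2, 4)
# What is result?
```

step(2, 4) = 2 * 2 * 2 * 2 = 16

Answer: 16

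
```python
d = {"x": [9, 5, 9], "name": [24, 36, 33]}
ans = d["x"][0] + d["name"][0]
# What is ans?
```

Trace:
`d = {"x": [9, 5, 9], "name": [24, 36, 33]}` → d = {'x': [9, 5, 9], 'name': [24, 36, 33]}
`ans = d["x"][0] + d["name"][0]` → ans = 33
So ans = 33

Answer: 33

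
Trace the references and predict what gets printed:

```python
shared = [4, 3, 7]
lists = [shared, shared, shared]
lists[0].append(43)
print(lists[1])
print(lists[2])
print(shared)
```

Key concept: list of same reference.
Step by step:
`shared = [4, 3, 7]` → shared = [4, 3, 7]
`lists = [shared, shared, shared]` → lists = [[4, 3, 7], [4, 3, 7], [4, 3, 7]]
`lists[0].append(43)` → shared = [4, 3, 7, 43]; lists = [[4, 3, 7, 43], [4, 3, 7, 43], [4, 3, 7, 43]]
`print(lists[1])` → prints [4, 3, 7, 43]
`print(lists[2])` → prints [4, 3, 7, 43]
`print(shared)` → prints [4, 3, 7, 43]

Answer:
[4, 3, 7, 43]
[4, 3, 7, 43]
[4, 3, 7, 43]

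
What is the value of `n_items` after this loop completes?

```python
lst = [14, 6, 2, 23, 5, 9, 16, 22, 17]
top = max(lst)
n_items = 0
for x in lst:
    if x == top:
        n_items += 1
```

Count of max value 23 in [14, 6, 2, 23, 5, 9, 16, 22, 17]
`n_items` takes the values: 0 → 1

Answer: 1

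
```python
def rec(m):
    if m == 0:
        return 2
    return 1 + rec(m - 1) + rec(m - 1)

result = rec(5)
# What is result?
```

rec(m) = 1 + 2·rec(m-1), rec(0)=2. Closed form: (2+1)·2^5 - 1 = 95.

Answer: 95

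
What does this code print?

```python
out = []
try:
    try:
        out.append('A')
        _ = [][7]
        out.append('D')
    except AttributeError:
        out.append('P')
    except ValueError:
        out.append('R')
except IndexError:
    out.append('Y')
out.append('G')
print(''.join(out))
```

Execution trace: 'A' (try body) → 'Y' (outer except IndexError) → 'G' (after the try/except). Output: AYG

Answer: AYG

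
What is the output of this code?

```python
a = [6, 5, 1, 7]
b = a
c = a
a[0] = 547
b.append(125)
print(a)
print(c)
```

Key concept: multiple aliases.
Step by step:
`a = [6, 5, 1, 7]` → a = [6, 5, 1, 7]
`b = a` → b = [6, 5, 1, 7] (same object as a)
`c = a` → c = [6, 5, 1, 7] (same object as a, b)
`a[0] = 547` → a = [547, 5, 1, 7] (same object as b, c); b = [547, 5, 1, 7] (same object as a, c); c = [547, 5, 1, 7] (same object as a, b)
`b.append(125)` → a = [547, 5, 1, 7, 125] (same object as b, c); b = [547, 5, 1, 7, 125] (same object as a, c); c = [547, 5, 1, 7, 125] (same object as a, b)
`print(a)` → prints [547, 5, 1, 7, 125]
`print(c)` → prints [547, 5, 1, 7, 125]

Answer:
[547, 5, 1, 7, 125]
[547, 5, 1, 7, 125]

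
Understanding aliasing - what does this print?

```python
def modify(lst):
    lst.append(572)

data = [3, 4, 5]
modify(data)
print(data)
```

Key concept: function modifies passed list.
Step by step:
`data = [3, 4, 5]` → data = [3, 4, 5]
`modify(data)` → data = [3, 4, 5, 572]
`print(data)` → prints [3, 4, 5, 572]

Answer: [3, 4, 5, 572]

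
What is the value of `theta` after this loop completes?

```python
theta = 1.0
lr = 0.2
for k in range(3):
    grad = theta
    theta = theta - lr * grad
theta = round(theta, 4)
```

Gradient descent: w = 1.0 * (1 - 0.2)^3
`theta` takes the values: 1.0 → 0.8 → 0.64 → 0.512

Answer: 0.512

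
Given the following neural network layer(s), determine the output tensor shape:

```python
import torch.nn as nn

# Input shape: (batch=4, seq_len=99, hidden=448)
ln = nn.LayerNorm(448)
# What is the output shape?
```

Input: (4, 99, 448) -> Output: (4, 99, 448)

Answer: (4, 99, 448)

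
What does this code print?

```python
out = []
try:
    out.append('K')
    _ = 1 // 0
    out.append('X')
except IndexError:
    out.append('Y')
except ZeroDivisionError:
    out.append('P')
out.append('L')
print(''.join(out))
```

Execution trace: 'K' (try body) → 'P' (except ZeroDivisionError) → 'L' (after the try/except). Output: KPL

Answer: KPL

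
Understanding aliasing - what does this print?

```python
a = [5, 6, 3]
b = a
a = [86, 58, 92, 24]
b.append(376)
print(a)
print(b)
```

Key concept: rebinding vs mutation: a is rebound to a new list, b still points at the original.
Step by step:
`a = [5, 6, 3]` → a = [5, 6, 3]
`b = a` → b = [5, 6, 3] (same object as a)
`a = [86, 58, 92, 24]` → a = [86, 58, 92, 24]
`b.append(376)` → b = [5, 6, 3, 376]
`print(a)` → prints [86, 58, 92, 24]
`print(b)` → prints [5, 6, 3, 376]

Answer:
[86, 58, 92, 24]
[5, 6, 3, 376]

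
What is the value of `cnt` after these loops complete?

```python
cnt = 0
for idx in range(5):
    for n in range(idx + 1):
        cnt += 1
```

Triangle: 1 + 2 + ... + 5
`cnt` takes the values: 0 → 1 → 2 → 3 → 4 → 5 → 6 → 7 → 8 → 9 → 10 → 11 → 12 → 13 → 14 → 15

Answer: 15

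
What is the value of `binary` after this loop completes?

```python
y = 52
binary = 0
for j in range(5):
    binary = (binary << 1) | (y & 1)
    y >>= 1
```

Reverse lowest 5 bits of 52
`binary` takes the values: 0 → 1 → 2 → 5

Answer: 5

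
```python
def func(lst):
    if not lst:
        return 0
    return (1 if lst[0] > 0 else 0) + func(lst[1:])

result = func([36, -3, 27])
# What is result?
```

Count of positive elements in [36, -3, 27] = 2

Answer: 2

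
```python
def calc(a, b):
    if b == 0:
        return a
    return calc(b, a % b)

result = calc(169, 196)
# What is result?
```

calc(169, 196) -> calc(196, 169) -> calc(169, 27) -> calc(27, 7) -> calc(7, 6) -> calc(6, 1) -> calc(1, 0) -> 1

Answer: 1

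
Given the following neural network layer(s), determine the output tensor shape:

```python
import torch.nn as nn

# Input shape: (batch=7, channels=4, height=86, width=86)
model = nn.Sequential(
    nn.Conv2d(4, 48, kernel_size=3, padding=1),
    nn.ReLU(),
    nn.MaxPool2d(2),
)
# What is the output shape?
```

Input: (7, 4, 86, 86) -> after Conv2d: (7, 48, 86, 86) -> after ReLU: (7, 48, 86, 86) -> Output: (7, 48, 43, 43)

Answer: (7, 48, 43, 43)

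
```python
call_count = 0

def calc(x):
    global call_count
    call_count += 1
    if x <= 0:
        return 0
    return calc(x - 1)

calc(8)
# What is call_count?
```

Linear recursion stepping by 1: 9 calls from x=8 down to ≤0.

Answer: 9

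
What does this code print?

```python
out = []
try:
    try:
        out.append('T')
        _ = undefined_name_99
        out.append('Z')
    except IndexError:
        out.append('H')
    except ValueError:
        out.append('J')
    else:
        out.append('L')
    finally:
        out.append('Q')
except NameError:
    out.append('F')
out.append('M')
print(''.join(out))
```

Execution trace: 'T' (try body) → 'Q' (finally) → 'F' (outer except NameError) → 'M' (after the try/except). Output: TQFM

Answer: TQFM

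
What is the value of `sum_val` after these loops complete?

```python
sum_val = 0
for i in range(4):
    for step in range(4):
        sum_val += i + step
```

Sum of all i+step for i,step in 4x4
`sum_val` takes the values: 0 → 1 → 3 → 6 → 7 → 9 → 12 → 16 → 18 → 21 → 25 → 30 → 33 → 37 → 42 → 48

Answer: 48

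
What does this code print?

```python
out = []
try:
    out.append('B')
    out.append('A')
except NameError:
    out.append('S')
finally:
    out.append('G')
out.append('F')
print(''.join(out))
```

Execution trace: 'B' (try body) → 'A' (try body, no exception) → 'G' (finally) → 'F' (after the try/except). Output: BAGF

Answer: BAGF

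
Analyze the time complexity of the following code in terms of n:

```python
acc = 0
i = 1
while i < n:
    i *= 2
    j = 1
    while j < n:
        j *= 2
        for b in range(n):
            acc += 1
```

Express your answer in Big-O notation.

Each loop level contributes: log n × log n × n. Multiplying the contributions gives O(n log² n).

Answer: O(n log² n)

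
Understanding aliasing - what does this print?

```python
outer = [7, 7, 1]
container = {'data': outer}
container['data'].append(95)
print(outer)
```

Key concept: dict holds reference to list.
Step by step:
`outer = [7, 7, 1]` → outer = [7, 7, 1]
`container = {'data': outer}` → container = {'data': [7, 7, 1]}
`container['data'].append(95)` → outer = [7, 7, 1, 95]; container = {'data': [7, 7, 1, 95]}
`print(outer)` → prints [7, 7, 1, 95]

Answer: [7, 7, 1, 95]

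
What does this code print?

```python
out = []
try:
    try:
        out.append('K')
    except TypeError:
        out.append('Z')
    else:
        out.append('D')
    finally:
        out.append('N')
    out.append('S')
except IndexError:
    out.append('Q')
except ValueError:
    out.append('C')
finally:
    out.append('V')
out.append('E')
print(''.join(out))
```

Execution trace: 'K' (inner try body, no exception) → 'D' (inner else) → 'N' (inner finally) → 'S' (try body, no exception) → 'V' (finally) → 'E' (after the try/except). Output: KDNSVE

Answer: KDNSVE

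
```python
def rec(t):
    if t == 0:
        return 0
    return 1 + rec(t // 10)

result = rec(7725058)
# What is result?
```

Count of digits of 7725058: 7

Answer: 7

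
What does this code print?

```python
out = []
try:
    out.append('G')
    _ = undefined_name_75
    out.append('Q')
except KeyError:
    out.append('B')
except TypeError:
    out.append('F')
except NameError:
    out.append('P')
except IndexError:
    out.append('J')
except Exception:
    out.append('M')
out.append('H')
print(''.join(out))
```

Execution trace: 'G' (try body) → 'P' (except NameError) → 'H' (after the try/except). Output: GPH

Answer: GPH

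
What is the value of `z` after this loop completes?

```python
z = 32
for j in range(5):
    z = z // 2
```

Halve 5 times: 32 // 2^5 = 1
`z` takes the values: 32 → 16 → 8 → 4 → 2 → 1

Answer: 1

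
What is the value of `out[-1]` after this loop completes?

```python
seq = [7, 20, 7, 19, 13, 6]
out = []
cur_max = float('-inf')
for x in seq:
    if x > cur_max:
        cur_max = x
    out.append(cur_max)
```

Running max ends at 20
`out` takes the values: [] → [7] → [7, 20] → [7, 20, 20] → [7, 20, 20, 20] → [7, 20, 20, 20, 20] → [7, 20, 20, 20, 20, 20]
So `out[-1]` = 20

Answer: 20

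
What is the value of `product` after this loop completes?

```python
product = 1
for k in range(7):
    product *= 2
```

2^7 = 128
`product` takes the values: 1 → 2 → 4 → 8 → 16 → 32 → 64 → 128

Answer: 128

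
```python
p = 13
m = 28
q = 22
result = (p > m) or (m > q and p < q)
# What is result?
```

Trace:
`p = 13` → p = 13
`m = 28` → m = 28
`q = 22` → q = 22
`result = (p > m) or (m > q and p < q)` → result = True
So result = True

Answer: True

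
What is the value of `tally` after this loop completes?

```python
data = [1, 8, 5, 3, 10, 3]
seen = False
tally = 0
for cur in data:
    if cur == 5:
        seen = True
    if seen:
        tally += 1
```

Count elements after first 5 in [1, 8, 5, 3, 10, 3]
`tally` takes the values: 0 → 1 → 2 → 3 → 4

Answer: 4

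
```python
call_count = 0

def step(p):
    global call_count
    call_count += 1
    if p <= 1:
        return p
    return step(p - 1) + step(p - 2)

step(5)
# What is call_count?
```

Calls(p) = 1 + Calls(p-1) + Calls(p-2); Calls(0)=Calls(1)=1. For p=5 this gives 15.

Answer: 15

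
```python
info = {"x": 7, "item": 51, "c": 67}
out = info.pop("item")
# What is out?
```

Trace:
`info = {"x": 7, "item": 51, "c": 67}` → info = {'x': 7, 'item': 51, 'c': 67}
`out = info.pop("item")` → info = {'x': 7, 'c': 67}; out = 51
So out = 51

Answer: 51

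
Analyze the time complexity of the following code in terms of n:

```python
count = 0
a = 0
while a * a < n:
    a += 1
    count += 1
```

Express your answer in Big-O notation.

Each loop level contributes: √n. Multiplying the contributions gives O(√n).

Answer: O(√n)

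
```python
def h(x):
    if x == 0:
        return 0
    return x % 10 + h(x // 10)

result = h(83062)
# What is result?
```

Sum of digits of 83062: 2 + 6 + 0 + 3 + 8 = 19

Answer: 19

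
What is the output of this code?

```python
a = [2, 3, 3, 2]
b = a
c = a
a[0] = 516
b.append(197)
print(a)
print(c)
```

Key concept: multiple aliases.
Step by step:
`a = [2, 3, 3, 2]` → a = [2, 3, 3, 2]
`b = a` → b = [2, 3, 3, 2] (same object as a)
`c = a` → c = [2, 3, 3, 2] (same object as a, b)
`a[0] = 516` → a = [516, 3, 3, 2] (same object as b, c); b = [516, 3, 3, 2] (same object as a, c); c = [516, 3, 3, 2] (same object as a, b)
`b.append(197)` → a = [516, 3, 3, 2, 197] (same object as b, c); b = [516, 3, 3, 2, 197] (same object as a, c); c = [516, 3, 3, 2, 197] (same object as a, b)
`print(a)` → prints [516, 3, 3, 2, 197]
`print(c)` → prints [516, 3, 3, 2, 197]

Answer:
[516, 3, 3, 2, 197]
[516, 3, 3, 2, 197]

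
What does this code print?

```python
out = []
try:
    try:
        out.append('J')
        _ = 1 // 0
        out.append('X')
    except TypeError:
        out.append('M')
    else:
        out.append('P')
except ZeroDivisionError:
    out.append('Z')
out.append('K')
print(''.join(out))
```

Execution trace: 'J' (inner try body) → 'Z' (outer except ZeroDivisionError) → 'K' (after the try/except). Output: JZK

Answer: JZK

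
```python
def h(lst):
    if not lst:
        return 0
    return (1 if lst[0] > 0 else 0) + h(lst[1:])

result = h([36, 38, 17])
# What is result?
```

Count of positive elements in [36, 38, 17] = 3

Answer: 3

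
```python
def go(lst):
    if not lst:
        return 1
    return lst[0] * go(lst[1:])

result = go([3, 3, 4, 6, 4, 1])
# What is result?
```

Product over [3, 3, 4, 6, 4, 1] = 3 * 3 * 4 * 6 * 4 * 1 = 864

Answer: 864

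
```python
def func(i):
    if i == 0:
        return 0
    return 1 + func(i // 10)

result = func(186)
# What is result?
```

Count of digits of 186: 3

Answer: 3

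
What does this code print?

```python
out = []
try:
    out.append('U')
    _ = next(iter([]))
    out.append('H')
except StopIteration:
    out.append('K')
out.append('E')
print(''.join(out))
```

Execution trace: 'U' (try body) → 'K' (except StopIteration) → 'E' (after the try/except). Output: UKE

Answer: UKE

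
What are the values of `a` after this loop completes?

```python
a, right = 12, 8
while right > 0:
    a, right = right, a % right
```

GCD of 12 and 8
`a` takes the values: 12 → 8 → 4

Answer: 4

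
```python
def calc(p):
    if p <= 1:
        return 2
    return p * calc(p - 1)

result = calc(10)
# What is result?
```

calc(10) = 10 * 9 * 8 * 7 * 6 * 5 * 4 * 3 * 2 * 2 = 7257600

Answer: 7257600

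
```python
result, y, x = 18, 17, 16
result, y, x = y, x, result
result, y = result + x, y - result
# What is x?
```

Trace:
`result, y, x = 18, 17, 16` → result = 18; y = 17; x = 16
`result, y, x = y, x, result` → result = 17; y = 16; x = 18
`result, y = result + x, y - result` → result = 35; y = -1
So x = 18

Answer: 18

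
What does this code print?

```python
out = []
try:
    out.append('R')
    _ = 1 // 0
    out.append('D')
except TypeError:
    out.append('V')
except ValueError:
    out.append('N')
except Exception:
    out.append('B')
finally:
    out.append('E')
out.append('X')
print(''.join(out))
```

Execution trace: 'R' (try body) → 'B' (except Exception) → 'E' (finally) → 'X' (after the try/except). Output: RBEX

Answer: RBEX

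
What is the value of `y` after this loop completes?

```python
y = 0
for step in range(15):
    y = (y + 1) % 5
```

Increment mod 5, 15 times = 0
`y` takes the values: 0 → 1 → 2 → 3 → 4 → 0 → 1 → 2 → 3 → 4 → 0 → 1 → 2 → 3 → 4 → 0

Answer: 0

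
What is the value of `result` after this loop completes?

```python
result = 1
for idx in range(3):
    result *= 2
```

2^3 = 8
`result` takes the values: 1 → 2 → 4 → 8

Answer: 8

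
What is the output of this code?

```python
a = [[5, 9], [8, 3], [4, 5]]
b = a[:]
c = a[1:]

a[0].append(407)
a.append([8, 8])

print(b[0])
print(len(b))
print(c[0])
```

Key concept: slice with nested mutation.
Step by step:
`a = [[5, 9], [8, 3], [4, 5]]` → a = [[5, 9], [8, 3], [4, 5]]
`b = a[:]` → b = [[5, 9], [8, 3], [4, 5]]
`c = a[1:]` → c = [[8, 3], [4, 5]]
`a[0].append(407)` → a = [[5, 9, 407], [8, 3], [4, 5]]; b = [[5, 9, 407], [8, 3], [4, 5]]
`a.append([8, 8])` → a = [[5, 9, 407], [8, 3], [4, 5], [8, 8]]
`print(b[0])` → prints [5, 9, 407]
`print(len(b))` → prints 3
`print(c[0])` → prints [8, 3]

Answer:
[5, 9, 407]
3
[8, 3]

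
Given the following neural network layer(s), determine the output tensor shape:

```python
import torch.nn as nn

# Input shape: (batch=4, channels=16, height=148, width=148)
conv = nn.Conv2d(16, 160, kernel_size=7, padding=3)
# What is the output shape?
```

Input: (4, 16, 148, 148) -> Output: (4, 160, 148, 148)

Answer: (4, 160, 148, 148)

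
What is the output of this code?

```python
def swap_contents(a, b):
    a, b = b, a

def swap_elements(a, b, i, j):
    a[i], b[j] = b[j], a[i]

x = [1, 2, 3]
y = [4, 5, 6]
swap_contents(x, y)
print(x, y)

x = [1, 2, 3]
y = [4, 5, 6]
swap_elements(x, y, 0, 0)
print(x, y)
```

Key concept: parameter rebinding vs mutation.
Step by step:
`x = [1, 2, 3]` → x = [1, 2, 3]
`y = [4, 5, 6]` → y = [4, 5, 6]
`swap_contents(x, y)` → no visible change to tracked variables
`print(x, y)` → prints [1, 2, 3] [4, 5, 6]
`x = [1, 2, 3]` → x = [1, 2, 3]
`y = [4, 5, 6]` → y = [4, 5, 6]
`swap_elements(x, y, 0, 0)` → x = [4, 2, 3]; y = [1, 5, 6]
`print(x, y)` → prints [4, 2, 3] [1, 5, 6]

Answer:
[1, 2, 3] [4, 5, 6]
[4, 2, 3] [1, 5, 6]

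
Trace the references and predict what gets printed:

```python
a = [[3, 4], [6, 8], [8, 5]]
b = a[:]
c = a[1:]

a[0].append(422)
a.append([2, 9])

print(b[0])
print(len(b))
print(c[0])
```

Key concept: slice with nested mutation.
Step by step:
`a = [[3, 4], [6, 8], [8, 5]]` → a = [[3, 4], [6, 8], [8, 5]]
`b = a[:]` → b = [[3, 4], [6, 8], [8, 5]]
`c = a[1:]` → c = [[6, 8], [8, 5]]
`a[0].append(422)` → a = [[3, 4, 422], [6, 8], [8, 5]]; b = [[3, 4, 422], [6, 8], [8, 5]]
`a.append([2, 9])` → a = [[3, 4, 422], [6, 8], [8, 5], [2, 9]]
`print(b[0])` → prints [3, 4, 422]
`print(len(b))` → prints 3
`print(c[0])` → prints [6, 8]

Answer:
[3, 4, 422]
3
[6, 8]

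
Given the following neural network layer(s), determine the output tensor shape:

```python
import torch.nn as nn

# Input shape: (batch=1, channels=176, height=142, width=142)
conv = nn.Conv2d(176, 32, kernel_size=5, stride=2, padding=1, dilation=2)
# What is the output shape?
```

Input: (1, 176, 142, 142) -> Output: (1, 32, 68, 68)

Answer: (1, 32, 68, 68)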